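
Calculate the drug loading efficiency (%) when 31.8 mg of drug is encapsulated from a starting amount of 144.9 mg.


Drug loading efficiency = (drug loaded / drug initial) * 100
DLE = 31.8 / 144.9 * 100
DLE = 0.2195 * 100
DLE = 21.95%

21.95


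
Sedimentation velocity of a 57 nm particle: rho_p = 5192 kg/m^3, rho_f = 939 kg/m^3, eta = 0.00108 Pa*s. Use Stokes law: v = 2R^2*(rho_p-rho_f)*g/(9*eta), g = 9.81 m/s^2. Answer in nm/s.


Radius R = 57/2 nm = 2.85e-08 m
Density difference = 5192 - 939 = 4253 kg/m^3
v = 2 * R^2 * (rho_p - rho_f) * g / (9 * eta)
v = 2 * (2.85e-08)^2 * 4253 * 9.81 / (9 * 0.00108)
v = 6.97297e-09 m/s = 6.973 nm/s

6.973


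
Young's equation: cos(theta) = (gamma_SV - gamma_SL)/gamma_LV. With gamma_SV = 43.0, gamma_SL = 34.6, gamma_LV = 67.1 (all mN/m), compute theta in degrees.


cos(theta) = (gamma_SV - gamma_SL) / gamma_LV
cos(theta) = (43.0 - 34.6) / 67.1
cos(theta) = 0.125186
theta = arccos(0.125186) = 82.81 degrees

82.81


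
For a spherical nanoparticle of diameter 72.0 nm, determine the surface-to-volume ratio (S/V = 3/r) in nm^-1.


Radius r = 72.0/2 = 36 nm
S/V = 3 / r = 3 / 36
S/V = 0.0833 nm^-1

0.0833


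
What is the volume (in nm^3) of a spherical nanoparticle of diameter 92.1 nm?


Radius r = 92.1/2 = 46.05 nm
Volume V = (4/3) * pi * r^3
V = (4/3) * pi * (46.05)^3
V = 409051.05 nm^3

409051.05


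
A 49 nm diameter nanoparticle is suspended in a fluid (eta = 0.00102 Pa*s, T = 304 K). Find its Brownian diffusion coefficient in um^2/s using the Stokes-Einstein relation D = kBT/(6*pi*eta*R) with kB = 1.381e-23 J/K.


Radius R = 49/2 = 24.5 nm = 2.45e-08 m
D = kB*T / (6*pi*eta*R)
D = 1.381e-23 * 304 / (6 * pi * 0.00102 * 2.45e-08)
D = 8.91251e-12 m^2/s = 8.913 um^2/s

8.913


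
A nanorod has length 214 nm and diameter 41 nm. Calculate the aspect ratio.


Aspect ratio AR = length / diameter
AR = 214 / 41
AR = 5.22

5.22


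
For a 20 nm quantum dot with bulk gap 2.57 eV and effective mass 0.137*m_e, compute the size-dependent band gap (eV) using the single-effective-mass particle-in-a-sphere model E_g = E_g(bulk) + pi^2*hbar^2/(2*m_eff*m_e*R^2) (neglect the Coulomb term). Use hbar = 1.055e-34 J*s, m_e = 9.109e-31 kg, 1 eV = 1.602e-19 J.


Radius R = 20/2 nm = 1e-08 m
Confinement energy dE = pi^2 * hbar^2 / (2 * m_eff * m_e * R^2)
dE = pi^2 * (1.055e-34)^2 / (2 * 0.137 * 9.109e-31 * (1e-08)^2) J, divided by 1.602e-19 J/eV
dE = 0.0275 eV
Total band gap = E_g(bulk) + dE = 2.57 + 0.0275 = 2.5975 eV

2.5975


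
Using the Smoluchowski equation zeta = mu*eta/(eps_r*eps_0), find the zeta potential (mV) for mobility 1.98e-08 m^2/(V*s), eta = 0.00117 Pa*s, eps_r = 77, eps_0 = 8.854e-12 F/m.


Smoluchowski equation: zeta = mu * eta / (eps_r * eps_0)
zeta = 1.98e-08 * 0.00117 / (77 * 8.854e-12)
zeta = 0.03398 V = 33.98 mV

33.98


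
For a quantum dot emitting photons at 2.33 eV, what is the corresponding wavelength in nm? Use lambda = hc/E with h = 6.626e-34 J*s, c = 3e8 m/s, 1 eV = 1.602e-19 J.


Convert energy: E = 2.33 eV = 2.33 * 1.602e-19 = 3.73266e-19 J
lambda = h*c / E = 6.626e-34 * 3e8 / 3.73266e-19
lambda = 5.32542e-07 m = 532.5 nm

532.5


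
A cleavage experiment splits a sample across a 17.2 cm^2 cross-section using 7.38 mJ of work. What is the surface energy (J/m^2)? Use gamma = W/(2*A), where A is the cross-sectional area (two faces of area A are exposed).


Convert: A = 17.2 cm^2 = 0.00172 m^2, W = 7.38 mJ = 0.00738 J
Cleaving exposes two faces of area A, so total new surface = 2*A and gamma = W / (2*A)
gamma = 0.00738 / (2 * 0.00172)
gamma = 2.145 J/m^2

2.145


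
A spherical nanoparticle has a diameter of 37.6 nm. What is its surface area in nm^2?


Radius r = 37.6/2 = 18.8 nm
Surface area SA = 4 * pi * r^2
SA = 4 * pi * (18.8)^2
SA = 4441.46 nm^2

4441.46


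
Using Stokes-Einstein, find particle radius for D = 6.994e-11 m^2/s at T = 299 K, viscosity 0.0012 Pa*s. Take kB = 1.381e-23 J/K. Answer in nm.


Stokes-Einstein: R = kB*T / (6*pi*eta*D)
R = 1.381e-23 * 299 / (6 * pi * 0.0012 * 6.994e-11)
R = 2.6101e-09 m = 2.61 nm

2.61


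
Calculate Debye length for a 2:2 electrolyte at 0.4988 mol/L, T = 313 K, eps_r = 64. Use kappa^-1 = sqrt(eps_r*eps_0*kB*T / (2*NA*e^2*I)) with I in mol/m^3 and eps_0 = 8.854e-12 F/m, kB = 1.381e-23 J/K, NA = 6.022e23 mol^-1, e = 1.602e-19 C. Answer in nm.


Ionic strength I = 0.4988 * 2^2 * 1000 = 1995.2 mol/m^3
kappa^-1 = sqrt(64 * 8.854e-12 * 1.381e-23 * 313 / (2 * 6.022e23 * (1.602e-19)^2 * 1995.2))
kappa^-1 = 0.199 nm

0.199


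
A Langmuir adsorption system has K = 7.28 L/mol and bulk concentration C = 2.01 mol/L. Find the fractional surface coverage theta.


Langmuir isotherm: theta = K*C / (1 + K*C)
K*C = 7.28 * 2.01 = 14.6328
theta = 14.6328 / (1 + 14.6328) = 14.6328 / 15.6328
theta = 0.936

0.936


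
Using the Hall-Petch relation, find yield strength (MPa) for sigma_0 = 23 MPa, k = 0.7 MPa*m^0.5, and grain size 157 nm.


d = 157 nm = 1.57e-07 m
sqrt(d) = 0.0003962323
Hall-Petch contribution = k / sqrt(d) = 0.7 / 0.0003962323 = 1766.6 MPa
sigma = sigma_0 + k/sqrt(d) = 23 + 1766.6 = 1789.6 MPa

1789.6


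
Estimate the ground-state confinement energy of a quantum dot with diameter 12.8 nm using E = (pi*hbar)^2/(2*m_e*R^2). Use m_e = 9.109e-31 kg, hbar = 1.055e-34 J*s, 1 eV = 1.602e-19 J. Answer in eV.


Radius R = 12.8/2 = 6.4 nm = 6.4e-09 m
E = (pi * 1.055e-34)^2 / (2 * 9.109e-31 * (6.4e-09)^2)
E(J) = 1.47212e-21
E = E(J) / 1.602e-19 = 0.0092 eV

0.0092


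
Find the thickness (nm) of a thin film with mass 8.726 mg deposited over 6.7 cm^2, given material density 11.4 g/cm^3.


Convert: m = 8.726 mg = 8.7260e-06 kg, A = 6.7 cm^2 = 6.7000e-04 m^2, rho = 11.4 g/cm^3 = 11400 kg/m^3
t = m / (A * rho)
t = 8.7260e-06 / (6.7000e-04 * 11400)
t = 1.1424e-06 m = 1142.4 nm

1142.4


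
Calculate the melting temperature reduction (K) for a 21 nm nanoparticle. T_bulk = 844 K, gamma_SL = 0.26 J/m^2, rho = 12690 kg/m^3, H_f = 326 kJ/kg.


Radius R = 21/2 = 10.5 nm = 1.05e-08 m
Convert H_f = 326 kJ/kg = 326000 J/kg
dT = 2 * gamma_SL * T_bulk / (rho * H_f * R)
dT = 2 * 0.26 * 844 / (12690 * 326000 * 1.05e-08)
dT = 10.1 K

10.1


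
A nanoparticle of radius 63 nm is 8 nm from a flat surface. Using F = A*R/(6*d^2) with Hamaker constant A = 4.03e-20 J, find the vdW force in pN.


Convert to SI: R = 63 nm = 6.3e-08 m, d = 8 nm = 8e-09 m
F = A * R / (6 * d^2)
F = 4.03e-20 * 6.3e-08 / (6 * (8e-09)^2)
F = 6.61172e-12 N = 6.612 pN

6.612


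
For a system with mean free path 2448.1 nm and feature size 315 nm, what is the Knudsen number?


Knudsen number Kn = lambda / L
Kn = 2448.1 / 315
Kn = 7.7717

7.7717


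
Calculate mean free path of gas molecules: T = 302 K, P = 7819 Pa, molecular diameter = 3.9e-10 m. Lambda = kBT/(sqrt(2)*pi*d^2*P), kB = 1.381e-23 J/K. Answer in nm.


Mean free path: lambda = kB*T / (sqrt(2) * pi * d^2 * P)
lambda = 1.381e-23 * 302 / (sqrt(2) * pi * (3.9e-10)^2 * 7819)
lambda = 7.89324e-07 m
lambda = 789.32 nm

789.32


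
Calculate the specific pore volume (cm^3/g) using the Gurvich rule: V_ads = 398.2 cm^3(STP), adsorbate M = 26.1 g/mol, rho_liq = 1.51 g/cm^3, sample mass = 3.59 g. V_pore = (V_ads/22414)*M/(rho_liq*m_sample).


Moles adsorbed n = V_ads / 22414 = 398.2 / 22414 = 1.776568e-02 mol
Liquid volume V_liq = n * M / rho_liq = 1.776568e-02 * 26.1 / 1.51 = 0.30708 cm^3
Specific pore volume V_pore = V_liq / m_sample = 0.30708 / 3.59
V_pore = 0.0855 cm^3/g

0.0855


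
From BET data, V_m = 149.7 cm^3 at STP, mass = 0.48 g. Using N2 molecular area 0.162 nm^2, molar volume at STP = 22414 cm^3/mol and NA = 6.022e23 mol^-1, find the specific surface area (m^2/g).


Number of moles in monolayer = V_m / 22414 = 149.7 / 22414 = 0.00667886
Number of molecules = moles * NA = 0.00667886 * 6.022e23
SA = molecules * sigma / mass
SA = (149.7 / 22414) * 6.022e23 * 0.162e-18 / 0.48
SA = 1357.4 m^2/g

1357.4


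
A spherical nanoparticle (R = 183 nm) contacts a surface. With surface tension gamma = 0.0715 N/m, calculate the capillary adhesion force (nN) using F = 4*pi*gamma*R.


Convert radius: R = 183 nm = 1.83e-07 m
F = 4 * pi * gamma * R
F = 4 * pi * 0.0715 * 1.83e-07
F = 1.64425e-07 N = 164.4247 nN

164.4247


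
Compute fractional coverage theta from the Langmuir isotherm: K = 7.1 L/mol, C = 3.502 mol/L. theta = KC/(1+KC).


Langmuir isotherm: theta = K*C / (1 + K*C)
K*C = 7.1 * 3.502 = 24.8642
theta = 24.8642 / (1 + 24.8642) = 24.8642 / 25.8642
theta = 0.9613

0.9613


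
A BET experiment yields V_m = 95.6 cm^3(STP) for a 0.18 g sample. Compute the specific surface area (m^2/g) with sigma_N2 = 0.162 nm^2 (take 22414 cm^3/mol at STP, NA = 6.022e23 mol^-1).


Number of moles in monolayer = V_m / 22414 = 95.6 / 22414 = 0.00426519
Number of molecules = moles * NA = 0.00426519 * 6.022e23
SA = molecules * sigma / mass
SA = (95.6 / 22414) * 6.022e23 * 0.162e-18 / 0.18
SA = 2311.6 m^2/g

2311.6


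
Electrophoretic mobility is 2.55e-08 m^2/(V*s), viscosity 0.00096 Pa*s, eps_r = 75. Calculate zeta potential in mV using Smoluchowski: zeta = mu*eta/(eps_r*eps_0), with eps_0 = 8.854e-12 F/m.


Smoluchowski equation: zeta = mu * eta / (eps_r * eps_0)
zeta = 2.55e-08 * 0.00096 / (75 * 8.854e-12)
zeta = 0.036865 V = 36.86 mV

36.86


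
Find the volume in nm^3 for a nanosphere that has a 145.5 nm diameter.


Radius r = 145.5/2 = 72.75 nm
Volume V = (4/3) * pi * r^3
V = (4/3) * pi * (72.75)^3
V = 1612826.32 nm^3

1612826.32


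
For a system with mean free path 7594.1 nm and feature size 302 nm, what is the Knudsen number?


Knudsen number Kn = lambda / L
Kn = 7594.1 / 302
Kn = 25.146

25.146


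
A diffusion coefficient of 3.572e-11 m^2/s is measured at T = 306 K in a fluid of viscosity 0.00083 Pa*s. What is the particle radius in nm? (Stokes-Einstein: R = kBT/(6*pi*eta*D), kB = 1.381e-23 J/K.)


Stokes-Einstein: R = kB*T / (6*pi*eta*D)
R = 1.381e-23 * 306 / (6 * pi * 0.00083 * 3.572e-11)
R = 7.56179e-09 m = 7.56 nm

7.56


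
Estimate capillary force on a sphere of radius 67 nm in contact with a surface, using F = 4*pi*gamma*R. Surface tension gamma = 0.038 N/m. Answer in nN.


Convert radius: R = 67 nm = 6.7e-08 m
F = 4 * pi * gamma * R
F = 4 * pi * 0.038 * 6.7e-08
F = 3.1994e-08 N = 31.994 nN

31.994


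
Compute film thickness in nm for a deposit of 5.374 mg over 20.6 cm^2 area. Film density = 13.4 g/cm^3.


Convert: m = 5.374 mg = 5.3740e-06 kg, A = 20.6 cm^2 = 2.0600e-03 m^2, rho = 13.4 g/cm^3 = 13400 kg/m^3
t = m / (A * rho)
t = 5.3740e-06 / (2.0600e-03 * 13400)
t = 1.9468e-07 m = 194.7 nm

194.7


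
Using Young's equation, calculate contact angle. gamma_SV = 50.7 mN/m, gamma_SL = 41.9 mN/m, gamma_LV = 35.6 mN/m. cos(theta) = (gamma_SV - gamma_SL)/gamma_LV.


cos(theta) = (gamma_SV - gamma_SL) / gamma_LV
cos(theta) = (50.7 - 41.9) / 35.6
cos(theta) = 0.247191
theta = arccos(0.247191) = 75.69 degrees

75.69


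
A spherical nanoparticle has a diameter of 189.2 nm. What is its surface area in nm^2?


Radius r = 189.2/2 = 94.6 nm
Surface area SA = 4 * pi * r^2
SA = 4 * pi * (94.6)^2
SA = 112458.46 nm^2

112458.46


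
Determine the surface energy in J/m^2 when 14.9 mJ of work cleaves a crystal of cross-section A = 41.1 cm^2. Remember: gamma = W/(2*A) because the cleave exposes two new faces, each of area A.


Convert: A = 41.1 cm^2 = 0.00411 m^2, W = 14.9 mJ = 0.0149 J
Cleaving exposes two faces of area A, so total new surface = 2*A and gamma = W / (2*A)
gamma = 0.0149 / (2 * 0.00411)
gamma = 1.813 J/m^2

1.813


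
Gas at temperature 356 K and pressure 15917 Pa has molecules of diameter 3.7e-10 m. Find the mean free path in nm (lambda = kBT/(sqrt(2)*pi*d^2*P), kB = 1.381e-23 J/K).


Mean free path: lambda = kB*T / (sqrt(2) * pi * d^2 * P)
lambda = 1.381e-23 * 356 / (sqrt(2) * pi * (3.7e-10)^2 * 15917)
lambda = 5.07825e-07 m
lambda = 507.83 nm

507.83


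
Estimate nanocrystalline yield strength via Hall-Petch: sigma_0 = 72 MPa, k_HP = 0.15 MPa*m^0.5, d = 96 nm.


d = 96 nm = 9.6e-08 m
sqrt(d) = 0.0003098387
Hall-Petch contribution = k / sqrt(d) = 0.15 / 0.0003098387 = 484.1 MPa
sigma = sigma_0 + k/sqrt(d) = 72 + 484.1 = 556.1 MPa

556.1


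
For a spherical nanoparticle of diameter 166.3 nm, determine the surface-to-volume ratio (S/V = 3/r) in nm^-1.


Radius r = 166.3/2 = 83.15 nm
S/V = 3 / r = 3 / 83.15
S/V = 0.0361 nm^-1

0.0361


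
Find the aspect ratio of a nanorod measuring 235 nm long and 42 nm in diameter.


Aspect ratio AR = length / diameter
AR = 235 / 42
AR = 5.6

5.6


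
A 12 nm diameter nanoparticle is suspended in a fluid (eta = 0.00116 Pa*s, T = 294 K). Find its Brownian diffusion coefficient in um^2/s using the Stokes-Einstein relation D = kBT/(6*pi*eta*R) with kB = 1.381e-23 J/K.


Radius R = 12/2 = 6 nm = 6e-09 m
D = kB*T / (6*pi*eta*R)
D = 1.381e-23 * 294 / (6 * pi * 0.00116 * 6e-09)
D = 3.09479e-11 m^2/s = 30.948 um^2/s

30.948


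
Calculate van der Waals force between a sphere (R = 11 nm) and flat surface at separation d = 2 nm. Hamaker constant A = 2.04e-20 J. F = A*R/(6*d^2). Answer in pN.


Convert to SI: R = 11 nm = 1.1e-08 m, d = 2 nm = 2e-09 m
F = A * R / (6 * d^2)
F = 2.04e-20 * 1.1e-08 / (6 * (2e-09)^2)
F = 9.35e-12 N = 9.35 pN

9.35


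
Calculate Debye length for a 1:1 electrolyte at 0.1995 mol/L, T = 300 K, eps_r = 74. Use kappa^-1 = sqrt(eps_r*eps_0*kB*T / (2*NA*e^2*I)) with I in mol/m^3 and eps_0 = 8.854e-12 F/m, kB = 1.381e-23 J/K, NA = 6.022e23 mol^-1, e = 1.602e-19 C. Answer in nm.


Ionic strength I = 0.1995 * 1^2 * 1000 = 199.5 mol/m^3
kappa^-1 = sqrt(74 * 8.854e-12 * 1.381e-23 * 300 / (2 * 6.022e23 * (1.602e-19)^2 * 199.5))
kappa^-1 = 0.663 nm

0.663


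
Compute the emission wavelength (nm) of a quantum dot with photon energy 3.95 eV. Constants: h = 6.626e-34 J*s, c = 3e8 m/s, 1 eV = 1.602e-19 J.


Convert energy: E = 3.95 eV = 3.95 * 1.602e-19 = 6.3279e-19 J
lambda = h*c / E = 6.626e-34 * 3e8 / 6.3279e-19
lambda = 3.14133e-07 m = 314.1 nm

314.1


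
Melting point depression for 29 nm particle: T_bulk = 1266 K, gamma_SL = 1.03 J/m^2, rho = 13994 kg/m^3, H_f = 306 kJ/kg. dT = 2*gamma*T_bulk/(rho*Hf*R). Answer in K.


Radius R = 29/2 = 14.5 nm = 1.45e-08 m
Convert H_f = 306 kJ/kg = 306000 J/kg
dT = 2 * gamma_SL * T_bulk / (rho * H_f * R)
dT = 2 * 1.03 * 1266 / (13994 * 306000 * 1.45e-08)
dT = 42.0 K

42.0


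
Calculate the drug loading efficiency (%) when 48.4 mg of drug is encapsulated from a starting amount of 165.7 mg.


Drug loading efficiency = (drug loaded / drug initial) * 100
DLE = 48.4 / 165.7 * 100
DLE = 0.2921 * 100
DLE = 29.21%

29.21


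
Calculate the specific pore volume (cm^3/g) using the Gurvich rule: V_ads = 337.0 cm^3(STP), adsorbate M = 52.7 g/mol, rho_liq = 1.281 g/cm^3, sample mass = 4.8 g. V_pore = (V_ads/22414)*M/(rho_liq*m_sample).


Moles adsorbed n = V_ads / 22414 = 337.0 / 22414 = 1.503525e-02 mol
Liquid volume V_liq = n * M / rho_liq = 1.503525e-02 * 52.7 / 1.281 = 0.61855 cm^3
Specific pore volume V_pore = V_liq / m_sample = 0.61855 / 4.8
V_pore = 0.1289 cm^3/g

0.1289


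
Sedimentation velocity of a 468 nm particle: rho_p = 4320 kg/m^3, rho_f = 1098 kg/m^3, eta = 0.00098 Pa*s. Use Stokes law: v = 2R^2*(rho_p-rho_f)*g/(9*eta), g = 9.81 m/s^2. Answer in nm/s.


Radius R = 468/2 nm = 2.34e-07 m
Density difference = 4320 - 1098 = 3222 kg/m^3
v = 2 * R^2 * (rho_p - rho_f) * g / (9 * eta)
v = 2 * (2.34e-07)^2 * 3222 * 9.81 / (9 * 0.00098)
v = 3.92453e-07 m/s = 392.453 nm/s

392.453


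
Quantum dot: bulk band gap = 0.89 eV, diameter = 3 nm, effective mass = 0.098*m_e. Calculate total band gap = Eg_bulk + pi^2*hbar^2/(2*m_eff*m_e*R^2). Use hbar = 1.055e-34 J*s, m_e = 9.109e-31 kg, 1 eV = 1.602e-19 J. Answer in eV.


Radius R = 3/2 nm = 1.5e-09 m
Confinement energy dE = pi^2 * hbar^2 / (2 * m_eff * m_e * R^2)
dE = pi^2 * (1.055e-34)^2 / (2 * 0.098 * 9.109e-31 * (1.5e-09)^2) J, divided by 1.602e-19 J/eV
dE = 1.707 eV
Total band gap = E_g(bulk) + dE = 0.89 + 1.707 = 2.597 eV

2.597


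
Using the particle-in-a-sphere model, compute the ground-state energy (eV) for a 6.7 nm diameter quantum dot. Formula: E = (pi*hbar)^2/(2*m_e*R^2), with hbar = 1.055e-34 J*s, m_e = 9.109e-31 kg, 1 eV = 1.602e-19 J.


Radius R = 6.7/2 = 3.35 nm = 3.35e-09 m
E = (pi * 1.055e-34)^2 / (2 * 9.109e-31 * (3.35e-09)^2)
E(J) = 5.37297e-21
E = E(J) / 1.602e-19 = 0.0335 eV

0.0335


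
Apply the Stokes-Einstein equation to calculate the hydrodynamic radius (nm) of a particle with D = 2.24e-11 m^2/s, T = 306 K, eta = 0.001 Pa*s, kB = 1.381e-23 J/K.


Stokes-Einstein: R = kB*T / (6*pi*eta*D)
R = 1.381e-23 * 306 / (6 * pi * 0.001 * 2.24e-11)
R = 1.00084e-08 m = 10.01 nm

10.01


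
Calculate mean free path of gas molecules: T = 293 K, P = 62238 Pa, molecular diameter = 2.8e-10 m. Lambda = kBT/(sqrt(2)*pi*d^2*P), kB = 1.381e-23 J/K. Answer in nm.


Mean free path: lambda = kB*T / (sqrt(2) * pi * d^2 * P)
lambda = 1.381e-23 * 293 / (sqrt(2) * pi * (2.8e-10)^2 * 62238)
lambda = 1.86649e-07 m
lambda = 186.65 nm

186.65


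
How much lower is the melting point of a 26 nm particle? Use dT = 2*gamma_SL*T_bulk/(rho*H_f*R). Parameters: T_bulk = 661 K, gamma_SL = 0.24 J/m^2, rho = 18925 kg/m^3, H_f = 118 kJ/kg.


Radius R = 26/2 = 13 nm = 1.3e-08 m
Convert H_f = 118 kJ/kg = 118000 J/kg
dT = 2 * gamma_SL * T_bulk / (rho * H_f * R)
dT = 2 * 0.24 * 661 / (18925 * 118000 * 1.3e-08)
dT = 10.9 K

10.9


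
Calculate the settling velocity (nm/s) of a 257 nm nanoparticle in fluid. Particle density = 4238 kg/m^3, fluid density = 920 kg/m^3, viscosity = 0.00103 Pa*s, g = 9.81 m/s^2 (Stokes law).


Radius R = 257/2 nm = 1.285e-07 m
Density difference = 4238 - 920 = 3318 kg/m^3
v = 2 * R^2 * (rho_p - rho_f) * g / (9 * eta)
v = 2 * (1.285e-07)^2 * 3318 * 9.81 / (9 * 0.00103)
v = 1.15958e-07 m/s = 115.9583 nm/s

115.9583


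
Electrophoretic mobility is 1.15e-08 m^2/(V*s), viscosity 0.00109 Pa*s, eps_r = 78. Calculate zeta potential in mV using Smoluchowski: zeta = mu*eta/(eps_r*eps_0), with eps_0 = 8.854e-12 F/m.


Smoluchowski equation: zeta = mu * eta / (eps_r * eps_0)
zeta = 1.15e-08 * 0.00109 / (78 * 8.854e-12)
zeta = 0.018151 V = 18.15 mV

18.15


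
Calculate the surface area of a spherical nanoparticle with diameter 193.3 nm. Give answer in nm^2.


Radius r = 193.3/2 = 96.65 nm
Surface area SA = 4 * pi * r^2
SA = 4 * pi * (96.65)^2
SA = 117385.26 nm^2

117385.26


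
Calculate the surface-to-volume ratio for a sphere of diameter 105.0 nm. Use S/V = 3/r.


Radius r = 105.0/2 = 52.5 nm
S/V = 3 / r = 3 / 52.5
S/V = 0.0571 nm^-1

0.0571


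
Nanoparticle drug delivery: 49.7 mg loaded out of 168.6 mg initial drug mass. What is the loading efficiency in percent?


Drug loading efficiency = (drug loaded / drug initial) * 100
DLE = 49.7 / 168.6 * 100
DLE = 0.2948 * 100
DLE = 29.48%

29.48


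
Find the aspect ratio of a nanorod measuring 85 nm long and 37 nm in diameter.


Aspect ratio AR = length / diameter
AR = 85 / 37
AR = 2.3

2.3


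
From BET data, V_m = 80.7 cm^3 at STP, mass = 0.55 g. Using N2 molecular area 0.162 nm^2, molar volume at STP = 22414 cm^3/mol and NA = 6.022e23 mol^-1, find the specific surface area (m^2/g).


Number of moles in monolayer = V_m / 22414 = 80.7 / 22414 = 0.00360043
Number of molecules = moles * NA = 0.00360043 * 6.022e23
SA = molecules * sigma / mass
SA = (80.7 / 22414) * 6.022e23 * 0.162e-18 / 0.55
SA = 638.6 m^2/g

638.6


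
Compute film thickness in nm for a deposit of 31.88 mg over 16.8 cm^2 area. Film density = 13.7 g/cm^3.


Convert: m = 31.88 mg = 3.1880e-05 kg, A = 16.8 cm^2 = 1.6800e-03 m^2, rho = 13.7 g/cm^3 = 13700 kg/m^3
t = m / (A * rho)
t = 3.1880e-05 / (1.6800e-03 * 13700)
t = 1.3851e-06 m = 1385.1 nm

1385.1


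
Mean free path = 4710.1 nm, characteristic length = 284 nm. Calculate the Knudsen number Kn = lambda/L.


Knudsen number Kn = lambda / L
Kn = 4710.1 / 284
Kn = 16.5849

16.5849


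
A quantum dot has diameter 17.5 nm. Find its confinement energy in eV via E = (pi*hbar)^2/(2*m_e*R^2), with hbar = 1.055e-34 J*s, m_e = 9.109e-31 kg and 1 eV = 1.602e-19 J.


Radius R = 17.5/2 = 8.75 nm = 8.75e-09 m
E = (pi * 1.055e-34)^2 / (2 * 9.109e-31 * (8.75e-09)^2)
E(J) = 7.87568e-22
E = E(J) / 1.602e-19 = 0.0049 eV

0.0049


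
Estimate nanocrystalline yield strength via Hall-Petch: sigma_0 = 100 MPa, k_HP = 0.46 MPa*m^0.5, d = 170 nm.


d = 170 nm = 1.7e-07 m
sqrt(d) = 0.0004123106
Hall-Petch contribution = k / sqrt(d) = 0.46 / 0.0004123106 = 1115.7 MPa
sigma = sigma_0 + k/sqrt(d) = 100 + 1115.7 = 1215.7 MPa

1215.7


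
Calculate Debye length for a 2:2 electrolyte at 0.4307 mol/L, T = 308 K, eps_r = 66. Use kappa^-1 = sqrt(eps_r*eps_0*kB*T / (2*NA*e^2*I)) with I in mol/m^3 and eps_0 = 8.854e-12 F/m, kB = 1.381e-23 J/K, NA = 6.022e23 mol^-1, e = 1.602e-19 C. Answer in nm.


Ionic strength I = 0.4307 * 2^2 * 1000 = 1722.8 mol/m^3
kappa^-1 = sqrt(66 * 8.854e-12 * 1.381e-23 * 308 / (2 * 6.022e23 * (1.602e-19)^2 * 1722.8))
kappa^-1 = 0.216 nm

0.216


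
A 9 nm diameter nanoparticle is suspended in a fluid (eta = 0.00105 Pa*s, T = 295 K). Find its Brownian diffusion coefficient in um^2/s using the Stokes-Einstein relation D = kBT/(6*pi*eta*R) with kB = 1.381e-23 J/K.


Radius R = 9/2 = 4.5 nm = 4.5e-09 m
D = kB*T / (6*pi*eta*R)
D = 1.381e-23 * 295 / (6 * pi * 0.00105 * 4.5e-09)
D = 4.57417e-11 m^2/s = 45.742 um^2/s

45.742


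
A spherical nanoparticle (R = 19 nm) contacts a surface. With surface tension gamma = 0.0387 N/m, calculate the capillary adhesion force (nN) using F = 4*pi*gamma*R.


Convert radius: R = 19 nm = 1.9e-08 m
F = 4 * pi * gamma * R
F = 4 * pi * 0.0387 * 1.9e-08
F = 9.24005e-09 N = 9.2401 nN

9.2401


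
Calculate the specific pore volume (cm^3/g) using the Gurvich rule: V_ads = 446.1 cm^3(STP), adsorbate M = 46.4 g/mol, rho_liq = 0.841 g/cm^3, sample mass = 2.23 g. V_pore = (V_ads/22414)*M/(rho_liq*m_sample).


Moles adsorbed n = V_ads / 22414 = 446.1 / 22414 = 1.990274e-02 mol
Liquid volume V_liq = n * M / rho_liq = 1.990274e-02 * 46.4 / 0.841 = 1.09808 cm^3
Specific pore volume V_pore = V_liq / m_sample = 1.09808 / 2.23
V_pore = 0.4924 cm^3/g

0.4924


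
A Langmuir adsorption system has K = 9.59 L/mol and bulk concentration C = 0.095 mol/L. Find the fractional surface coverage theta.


Langmuir isotherm: theta = K*C / (1 + K*C)
K*C = 9.59 * 0.095 = 0.91105
theta = 0.91105 / (1 + 0.91105) = 0.91105 / 1.91105
theta = 0.4767

0.4767


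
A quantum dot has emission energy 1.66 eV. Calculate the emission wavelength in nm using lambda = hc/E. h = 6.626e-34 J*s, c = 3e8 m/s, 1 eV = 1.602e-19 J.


Convert energy: E = 1.66 eV = 1.66 * 1.602e-19 = 2.65932e-19 J
lambda = h*c / E = 6.626e-34 * 3e8 / 2.65932e-19
lambda = 7.47484e-07 m = 747.5 nm

747.5


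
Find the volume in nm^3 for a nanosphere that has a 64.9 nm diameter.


Radius r = 64.9/2 = 32.45 nm
Volume V = (4/3) * pi * r^3
V = (4/3) * pi * (32.45)^3
V = 143130.67 nm^3

143130.67


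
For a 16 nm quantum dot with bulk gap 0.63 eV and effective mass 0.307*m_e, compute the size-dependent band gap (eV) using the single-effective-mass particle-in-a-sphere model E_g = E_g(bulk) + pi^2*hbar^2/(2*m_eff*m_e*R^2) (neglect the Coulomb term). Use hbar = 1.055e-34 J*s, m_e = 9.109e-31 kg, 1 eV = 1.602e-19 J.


Radius R = 16/2 nm = 8e-09 m
Confinement energy dE = pi^2 * hbar^2 / (2 * m_eff * m_e * R^2)
dE = pi^2 * (1.055e-34)^2 / (2 * 0.307 * 9.109e-31 * (8e-09)^2) J, divided by 1.602e-19 J/eV
dE = 0.0192 eV
Total band gap = E_g(bulk) + dE = 0.63 + 0.0192 = 0.6492 eV

0.6492


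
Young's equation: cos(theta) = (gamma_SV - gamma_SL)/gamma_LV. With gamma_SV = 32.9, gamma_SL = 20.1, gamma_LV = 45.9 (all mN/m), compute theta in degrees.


cos(theta) = (gamma_SV - gamma_SL) / gamma_LV
cos(theta) = (32.9 - 20.1) / 45.9
cos(theta) = 0.278867
theta = arccos(0.278867) = 73.81 degrees

73.81


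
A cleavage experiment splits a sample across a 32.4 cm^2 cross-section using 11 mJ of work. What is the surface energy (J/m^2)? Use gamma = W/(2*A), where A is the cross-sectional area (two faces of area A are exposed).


Convert: A = 32.4 cm^2 = 0.00324 m^2, W = 11 mJ = 0.011 J
Cleaving exposes two faces of area A, so total new surface = 2*A and gamma = W / (2*A)
gamma = 0.011 / (2 * 0.00324)
gamma = 1.698 J/m^2

1.698


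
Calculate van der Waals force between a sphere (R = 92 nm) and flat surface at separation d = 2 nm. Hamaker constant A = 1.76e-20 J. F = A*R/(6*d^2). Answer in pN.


Convert to SI: R = 92 nm = 9.2e-08 m, d = 2 nm = 2e-09 m
F = A * R / (6 * d^2)
F = 1.76e-20 * 9.2e-08 / (6 * (2e-09)^2)
F = 6.74667e-11 N = 67.467 pN

67.467


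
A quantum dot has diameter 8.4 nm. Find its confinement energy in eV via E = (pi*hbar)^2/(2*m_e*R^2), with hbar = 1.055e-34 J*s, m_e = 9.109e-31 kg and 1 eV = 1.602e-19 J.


Radius R = 8.4/2 = 4.2 nm = 4.2e-09 m
E = (pi * 1.055e-34)^2 / (2 * 9.109e-31 * (4.2e-09)^2)
E(J) = 3.41826e-21
E = E(J) / 1.602e-19 = 0.0213 eV

0.0213


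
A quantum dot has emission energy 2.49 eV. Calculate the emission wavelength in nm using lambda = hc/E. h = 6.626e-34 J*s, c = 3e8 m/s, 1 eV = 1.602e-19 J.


Convert energy: E = 2.49 eV = 2.49 * 1.602e-19 = 3.98898e-19 J
lambda = h*c / E = 6.626e-34 * 3e8 / 3.98898e-19
lambda = 4.98323e-07 m = 498.3 nm

498.3


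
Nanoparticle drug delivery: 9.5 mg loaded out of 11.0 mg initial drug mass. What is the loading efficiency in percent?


Drug loading efficiency = (drug loaded / drug initial) * 100
DLE = 9.5 / 11.0 * 100
DLE = 0.8636 * 100
DLE = 86.36%

86.36


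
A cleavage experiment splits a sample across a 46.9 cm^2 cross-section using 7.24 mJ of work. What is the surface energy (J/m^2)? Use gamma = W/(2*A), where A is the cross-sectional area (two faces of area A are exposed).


Convert: A = 46.9 cm^2 = 0.00469 m^2, W = 7.24 mJ = 0.00724 J
Cleaving exposes two faces of area A, so total new surface = 2*A and gamma = W / (2*A)
gamma = 0.00724 / (2 * 0.00469)
gamma = 0.772 J/m^2

0.772


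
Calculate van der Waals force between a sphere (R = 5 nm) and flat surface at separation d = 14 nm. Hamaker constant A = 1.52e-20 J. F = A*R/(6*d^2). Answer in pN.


Convert to SI: R = 5 nm = 5e-09 m, d = 14 nm = 1.4e-08 m
F = A * R / (6 * d^2)
F = 1.52e-20 * 5e-09 / (6 * (1.4e-08)^2)
F = 6.46259e-14 N = 0.065 pN

0.065


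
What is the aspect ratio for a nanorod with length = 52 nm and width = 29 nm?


Aspect ratio AR = length / diameter
AR = 52 / 29
AR = 1.79

1.79


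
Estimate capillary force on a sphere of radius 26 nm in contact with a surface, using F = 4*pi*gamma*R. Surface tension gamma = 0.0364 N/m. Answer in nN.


Convert radius: R = 26 nm = 2.6e-08 m
F = 4 * pi * gamma * R
F = 4 * pi * 0.0364 * 2.6e-08
F = 1.18928e-08 N = 11.8928 nN

11.8928


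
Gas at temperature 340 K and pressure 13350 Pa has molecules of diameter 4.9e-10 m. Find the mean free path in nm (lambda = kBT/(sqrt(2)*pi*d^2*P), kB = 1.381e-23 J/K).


Mean free path: lambda = kB*T / (sqrt(2) * pi * d^2 * P)
lambda = 1.381e-23 * 340 / (sqrt(2) * pi * (4.9e-10)^2 * 13350)
lambda = 3.29712e-07 m
lambda = 329.71 nm

329.71


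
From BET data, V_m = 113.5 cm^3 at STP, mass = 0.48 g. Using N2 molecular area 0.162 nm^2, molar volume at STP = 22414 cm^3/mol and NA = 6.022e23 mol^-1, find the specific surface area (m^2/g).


Number of moles in monolayer = V_m / 22414 = 113.5 / 22414 = 0.0050638
Number of molecules = moles * NA = 0.0050638 * 6.022e23
SA = molecules * sigma / mass
SA = (113.5 / 22414) * 6.022e23 * 0.162e-18 / 0.48
SA = 1029.2 m^2/g

1029.2


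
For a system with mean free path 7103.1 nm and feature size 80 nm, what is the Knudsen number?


Knudsen number Kn = lambda / L
Kn = 7103.1 / 80
Kn = 88.7888

88.7888


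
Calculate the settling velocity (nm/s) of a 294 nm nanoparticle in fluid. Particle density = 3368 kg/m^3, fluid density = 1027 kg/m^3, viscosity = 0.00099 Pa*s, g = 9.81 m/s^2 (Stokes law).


Radius R = 294/2 nm = 1.47e-07 m
Density difference = 3368 - 1027 = 2341 kg/m^3
v = 2 * R^2 * (rho_p - rho_f) * g / (9 * eta)
v = 2 * (1.47e-07)^2 * 2341 * 9.81 / (9 * 0.00099)
v = 1.11393e-07 m/s = 111.3929 nm/s

111.3929


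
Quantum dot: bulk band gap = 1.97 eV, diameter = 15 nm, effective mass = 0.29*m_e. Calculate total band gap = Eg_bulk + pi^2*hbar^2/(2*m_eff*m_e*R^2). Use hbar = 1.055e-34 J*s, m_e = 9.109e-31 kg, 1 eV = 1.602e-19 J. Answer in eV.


Radius R = 15/2 nm = 7.5e-09 m
Confinement energy dE = pi^2 * hbar^2 / (2 * m_eff * m_e * R^2)
dE = pi^2 * (1.055e-34)^2 / (2 * 0.29 * 9.109e-31 * (7.5e-09)^2) J, divided by 1.602e-19 J/eV
dE = 0.0231 eV
Total band gap = E_g(bulk) + dE = 1.97 + 0.0231 = 1.9931 eV

1.9931


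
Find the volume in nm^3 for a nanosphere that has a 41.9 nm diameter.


Radius r = 41.9/2 = 20.95 nm
Volume V = (4/3) * pi * r^3
V = (4/3) * pi * (20.95)^3
V = 38515.96 nm^3

38515.96


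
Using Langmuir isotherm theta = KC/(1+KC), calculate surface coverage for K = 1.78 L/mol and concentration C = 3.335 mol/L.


Langmuir isotherm: theta = K*C / (1 + K*C)
K*C = 1.78 * 3.335 = 5.9363
theta = 5.9363 / (1 + 5.9363) = 5.9363 / 6.9363
theta = 0.8558

0.8558


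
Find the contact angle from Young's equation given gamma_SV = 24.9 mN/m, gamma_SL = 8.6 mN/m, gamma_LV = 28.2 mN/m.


cos(theta) = (gamma_SV - gamma_SL) / gamma_LV
cos(theta) = (24.9 - 8.6) / 28.2
cos(theta) = 0.578014
theta = arccos(0.578014) = 54.69 degrees

54.69


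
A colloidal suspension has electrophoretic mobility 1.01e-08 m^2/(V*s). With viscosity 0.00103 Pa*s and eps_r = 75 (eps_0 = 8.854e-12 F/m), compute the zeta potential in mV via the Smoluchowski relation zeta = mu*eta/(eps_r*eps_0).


Smoluchowski equation: zeta = mu * eta / (eps_r * eps_0)
zeta = 1.01e-08 * 0.00103 / (75 * 8.854e-12)
zeta = 0.015666 V = 15.67 mV

15.67


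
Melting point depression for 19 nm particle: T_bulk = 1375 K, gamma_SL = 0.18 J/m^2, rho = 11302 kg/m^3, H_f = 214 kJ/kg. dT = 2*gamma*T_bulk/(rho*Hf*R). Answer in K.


Radius R = 19/2 = 9.5 nm = 9.5e-09 m
Convert H_f = 214 kJ/kg = 214000 J/kg
dT = 2 * gamma_SL * T_bulk / (rho * H_f * R)
dT = 2 * 0.18 * 1375 / (11302 * 214000 * 9.5e-09)
dT = 21.5 K

21.5


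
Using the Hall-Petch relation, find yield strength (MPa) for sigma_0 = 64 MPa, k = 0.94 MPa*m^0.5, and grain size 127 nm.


d = 127 nm = 1.27e-07 m
sqrt(d) = 0.0003563706
Hall-Petch contribution = k / sqrt(d) = 0.94 / 0.0003563706 = 2637.7 MPa
sigma = sigma_0 + k/sqrt(d) = 64 + 2637.7 = 2701.7 MPa

2701.7


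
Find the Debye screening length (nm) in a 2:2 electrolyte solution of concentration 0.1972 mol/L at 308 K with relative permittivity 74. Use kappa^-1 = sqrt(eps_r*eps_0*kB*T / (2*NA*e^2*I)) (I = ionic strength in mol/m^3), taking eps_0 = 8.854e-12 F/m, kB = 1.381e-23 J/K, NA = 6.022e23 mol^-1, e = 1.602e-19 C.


Ionic strength I = 0.1972 * 2^2 * 1000 = 788.8 mol/m^3
kappa^-1 = sqrt(74 * 8.854e-12 * 1.381e-23 * 308 / (2 * 6.022e23 * (1.602e-19)^2 * 788.8))
kappa^-1 = 0.338 nm

0.338


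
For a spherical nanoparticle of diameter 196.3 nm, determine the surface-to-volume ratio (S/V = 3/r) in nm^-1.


Radius r = 196.3/2 = 98.15 nm
S/V = 3 / r = 3 / 98.15
S/V = 0.0306 nm^-1

0.0306


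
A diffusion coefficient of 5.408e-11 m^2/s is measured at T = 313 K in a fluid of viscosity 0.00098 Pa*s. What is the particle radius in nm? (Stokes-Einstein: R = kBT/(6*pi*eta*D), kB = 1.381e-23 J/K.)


Stokes-Einstein: R = kB*T / (6*pi*eta*D)
R = 1.381e-23 * 313 / (6 * pi * 0.00098 * 5.408e-11)
R = 4.32687e-09 m = 4.33 nm

4.33


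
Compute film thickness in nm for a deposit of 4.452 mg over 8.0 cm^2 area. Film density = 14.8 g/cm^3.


Convert: m = 4.452 mg = 4.4520e-06 kg, A = 8.0 cm^2 = 8.0000e-04 m^2, rho = 14.8 g/cm^3 = 14800 kg/m^3
t = m / (A * rho)
t = 4.4520e-06 / (8.0000e-04 * 14800)
t = 3.7601e-07 m = 376.0 nm

376.0


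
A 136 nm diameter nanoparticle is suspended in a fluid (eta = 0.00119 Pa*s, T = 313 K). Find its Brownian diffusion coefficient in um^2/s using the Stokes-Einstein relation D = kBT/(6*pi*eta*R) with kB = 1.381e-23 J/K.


Radius R = 136/2 = 68 nm = 6.8e-08 m
D = kB*T / (6*pi*eta*R)
D = 1.381e-23 * 313 / (6 * pi * 0.00119 * 6.8e-08)
D = 2.83388e-12 m^2/s = 2.834 um^2/s

2.834


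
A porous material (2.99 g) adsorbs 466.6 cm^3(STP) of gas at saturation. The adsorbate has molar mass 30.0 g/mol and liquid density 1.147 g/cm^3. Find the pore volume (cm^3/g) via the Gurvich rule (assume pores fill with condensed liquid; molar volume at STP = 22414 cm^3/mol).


Moles adsorbed n = V_ads / 22414 = 466.6 / 22414 = 2.081735e-02 mol
Liquid volume V_liq = n * M / rho_liq = 2.081735e-02 * 30.0 / 1.147 = 0.54448 cm^3
Specific pore volume V_pore = V_liq / m_sample = 0.54448 / 2.99
V_pore = 0.1821 cm^3/g

0.1821


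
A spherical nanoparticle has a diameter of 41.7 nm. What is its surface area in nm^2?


Radius r = 41.7/2 = 20.85 nm
Surface area SA = 4 * pi * r^2
SA = 4 * pi * (20.85)^2
SA = 5462.88 nm^2

5462.88


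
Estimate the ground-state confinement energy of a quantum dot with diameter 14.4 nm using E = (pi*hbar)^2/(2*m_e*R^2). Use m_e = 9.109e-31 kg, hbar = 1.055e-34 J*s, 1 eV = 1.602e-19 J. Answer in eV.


Radius R = 14.4/2 = 7.2 nm = 7.2e-09 m
E = (pi * 1.055e-34)^2 / (2 * 9.109e-31 * (7.2e-09)^2)
E(J) = 1.16316e-21
E = E(J) / 1.602e-19 = 0.0073 eV

0.0073


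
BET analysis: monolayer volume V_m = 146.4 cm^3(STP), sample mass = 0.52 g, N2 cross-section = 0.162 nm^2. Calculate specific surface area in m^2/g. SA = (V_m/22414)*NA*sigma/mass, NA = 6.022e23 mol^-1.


Number of moles in monolayer = V_m / 22414 = 146.4 / 22414 = 0.00653163
Number of molecules = moles * NA = 0.00653163 * 6.022e23
SA = molecules * sigma / mass
SA = (146.4 / 22414) * 6.022e23 * 0.162e-18 / 0.52
SA = 1225.4 m^2/g

1225.4


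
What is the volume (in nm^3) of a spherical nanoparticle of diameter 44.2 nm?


Radius r = 44.2/2 = 22.1 nm
Volume V = (4/3) * pi * r^3
V = (4/3) * pi * (22.1)^3
V = 45213.22 nm^3

45213.22


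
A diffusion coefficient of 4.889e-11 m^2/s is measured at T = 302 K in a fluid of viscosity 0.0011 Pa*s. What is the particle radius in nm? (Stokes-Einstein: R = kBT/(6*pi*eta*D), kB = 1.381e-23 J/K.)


Stokes-Einstein: R = kB*T / (6*pi*eta*D)
R = 1.381e-23 * 302 / (6 * pi * 0.0011 * 4.889e-11)
R = 4.11421e-09 m = 4.11 nm

4.11


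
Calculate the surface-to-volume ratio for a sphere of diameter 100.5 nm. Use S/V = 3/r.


Radius r = 100.5/2 = 50.25 nm
S/V = 3 / r = 3 / 50.25
S/V = 0.0597 nm^-1

0.0597


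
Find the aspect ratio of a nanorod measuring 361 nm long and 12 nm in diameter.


Aspect ratio AR = length / diameter
AR = 361 / 12
AR = 30.08

30.08


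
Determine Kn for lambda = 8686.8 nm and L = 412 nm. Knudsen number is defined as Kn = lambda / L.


Knudsen number Kn = lambda / L
Kn = 8686.8 / 412
Kn = 21.0845

21.0845


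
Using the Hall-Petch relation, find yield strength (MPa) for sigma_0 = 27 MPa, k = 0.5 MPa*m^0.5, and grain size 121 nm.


d = 121 nm = 1.21e-07 m
sqrt(d) = 0.0003478505
Hall-Petch contribution = k / sqrt(d) = 0.5 / 0.0003478505 = 1437.4 MPa
sigma = sigma_0 + k/sqrt(d) = 27 + 1437.4 = 1464.4 MPa

1464.4


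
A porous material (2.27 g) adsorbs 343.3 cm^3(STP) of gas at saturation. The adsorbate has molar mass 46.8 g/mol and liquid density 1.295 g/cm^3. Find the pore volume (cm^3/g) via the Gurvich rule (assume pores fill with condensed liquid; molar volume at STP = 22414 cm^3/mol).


Moles adsorbed n = V_ads / 22414 = 343.3 / 22414 = 1.531632e-02 mol
Liquid volume V_liq = n * M / rho_liq = 1.531632e-02 * 46.8 / 1.295 = 0.55352 cm^3
Specific pore volume V_pore = V_liq / m_sample = 0.55352 / 2.27
V_pore = 0.2438 cm^3/g

0.2438


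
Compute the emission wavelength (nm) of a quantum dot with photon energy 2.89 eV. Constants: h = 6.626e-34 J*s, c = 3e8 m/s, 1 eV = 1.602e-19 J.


Convert energy: E = 2.89 eV = 2.89 * 1.602e-19 = 4.62978e-19 J
lambda = h*c / E = 6.626e-34 * 3e8 / 4.62978e-19
lambda = 4.29351e-07 m = 429.4 nm

429.4


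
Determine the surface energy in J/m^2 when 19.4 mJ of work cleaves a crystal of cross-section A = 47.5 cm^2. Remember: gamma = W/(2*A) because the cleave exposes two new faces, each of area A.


Convert: A = 47.5 cm^2 = 0.00475 m^2, W = 19.4 mJ = 0.0194 J
Cleaving exposes two faces of area A, so total new surface = 2*A and gamma = W / (2*A)
gamma = 0.0194 / (2 * 0.00475)
gamma = 2.042 J/m^2

2.042


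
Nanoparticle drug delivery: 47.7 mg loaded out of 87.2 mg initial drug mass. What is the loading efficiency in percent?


Drug loading efficiency = (drug loaded / drug initial) * 100
DLE = 47.7 / 87.2 * 100
DLE = 0.547 * 100
DLE = 54.7%

54.7


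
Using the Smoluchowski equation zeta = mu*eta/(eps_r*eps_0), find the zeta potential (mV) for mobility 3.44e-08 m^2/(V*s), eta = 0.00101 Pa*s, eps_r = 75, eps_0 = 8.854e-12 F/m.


Smoluchowski equation: zeta = mu * eta / (eps_r * eps_0)
zeta = 3.44e-08 * 0.00101 / (75 * 8.854e-12)
zeta = 0.052321 V = 52.32 mV

52.32


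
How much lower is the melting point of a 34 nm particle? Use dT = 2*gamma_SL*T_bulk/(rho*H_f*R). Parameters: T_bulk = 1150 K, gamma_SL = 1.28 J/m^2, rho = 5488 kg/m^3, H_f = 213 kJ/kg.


Radius R = 34/2 = 17 nm = 1.7e-08 m
Convert H_f = 213 kJ/kg = 213000 J/kg
dT = 2 * gamma_SL * T_bulk / (rho * H_f * R)
dT = 2 * 1.28 * 1150 / (5488 * 213000 * 1.7e-08)
dT = 148.1 K

148.1


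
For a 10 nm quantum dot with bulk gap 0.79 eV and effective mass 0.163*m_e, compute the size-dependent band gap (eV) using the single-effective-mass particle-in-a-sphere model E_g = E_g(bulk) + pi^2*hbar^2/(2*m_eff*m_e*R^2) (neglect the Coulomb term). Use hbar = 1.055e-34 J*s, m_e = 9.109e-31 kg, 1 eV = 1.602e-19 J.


Radius R = 10/2 nm = 5e-09 m
Confinement energy dE = pi^2 * hbar^2 / (2 * m_eff * m_e * R^2)
dE = pi^2 * (1.055e-34)^2 / (2 * 0.163 * 9.109e-31 * (5e-09)^2) J, divided by 1.602e-19 J/eV
dE = 0.0924 eV
Total band gap = E_g(bulk) + dE = 0.79 + 0.0924 = 0.8824 eV

0.8824


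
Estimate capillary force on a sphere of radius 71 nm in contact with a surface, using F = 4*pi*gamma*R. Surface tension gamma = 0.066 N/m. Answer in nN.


Convert radius: R = 71 nm = 7.1e-08 m
F = 4 * pi * gamma * R
F = 4 * pi * 0.066 * 7.1e-08
F = 5.8886e-08 N = 58.886 nN

58.886


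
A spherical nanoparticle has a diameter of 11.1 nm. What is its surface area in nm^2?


Radius r = 11.1/2 = 5.55 nm
Surface area SA = 4 * pi * r^2
SA = 4 * pi * (5.55)^2
SA = 387.08 nm^2

387.08


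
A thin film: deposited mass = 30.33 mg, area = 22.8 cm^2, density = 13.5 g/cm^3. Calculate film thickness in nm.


Convert: m = 30.33 mg = 3.0330e-05 kg, A = 22.8 cm^2 = 2.2800e-03 m^2, rho = 13.5 g/cm^3 = 13500 kg/m^3
t = m / (A * rho)
t = 3.0330e-05 / (2.2800e-03 * 13500)
t = 9.8538e-07 m = 985.4 nm

985.4


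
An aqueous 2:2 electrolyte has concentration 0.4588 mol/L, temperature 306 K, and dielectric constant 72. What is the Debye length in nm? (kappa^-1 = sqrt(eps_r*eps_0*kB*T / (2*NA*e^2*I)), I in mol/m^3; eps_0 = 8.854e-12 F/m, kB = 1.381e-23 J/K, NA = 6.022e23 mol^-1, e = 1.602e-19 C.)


Ionic strength I = 0.4588 * 2^2 * 1000 = 1835.2 mol/m^3
kappa^-1 = sqrt(72 * 8.854e-12 * 1.381e-23 * 306 / (2 * 6.022e23 * (1.602e-19)^2 * 1835.2))
kappa^-1 = 0.218 nm

0.218


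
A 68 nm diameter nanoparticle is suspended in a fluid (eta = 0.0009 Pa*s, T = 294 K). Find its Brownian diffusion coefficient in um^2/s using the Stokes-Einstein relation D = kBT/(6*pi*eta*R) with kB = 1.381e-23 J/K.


Radius R = 68/2 = 34 nm = 3.4e-08 m
D = kB*T / (6*pi*eta*R)
D = 1.381e-23 * 294 / (6 * pi * 0.0009 * 3.4e-08)
D = 7.03912e-12 m^2/s = 7.039 um^2/s

7.039


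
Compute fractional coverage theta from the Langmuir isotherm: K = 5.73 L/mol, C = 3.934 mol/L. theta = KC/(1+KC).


Langmuir isotherm: theta = K*C / (1 + K*C)
K*C = 5.73 * 3.934 = 22.54182
theta = 22.54182 / (1 + 22.54182) = 22.54182 / 23.54182
theta = 0.9575

0.9575
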